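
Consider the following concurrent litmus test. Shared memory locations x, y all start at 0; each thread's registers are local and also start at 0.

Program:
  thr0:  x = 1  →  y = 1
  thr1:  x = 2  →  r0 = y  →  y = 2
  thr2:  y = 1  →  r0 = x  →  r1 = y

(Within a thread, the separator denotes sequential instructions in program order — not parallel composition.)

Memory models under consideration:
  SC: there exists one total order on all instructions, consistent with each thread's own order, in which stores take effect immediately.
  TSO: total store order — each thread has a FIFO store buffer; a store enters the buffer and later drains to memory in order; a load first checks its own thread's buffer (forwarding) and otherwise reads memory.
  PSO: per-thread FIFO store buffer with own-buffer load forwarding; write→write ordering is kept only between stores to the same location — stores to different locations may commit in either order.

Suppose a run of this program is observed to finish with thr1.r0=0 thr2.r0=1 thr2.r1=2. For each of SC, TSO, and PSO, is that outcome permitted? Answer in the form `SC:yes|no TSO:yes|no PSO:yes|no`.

SC:yes TSO:yes PSO:yes

outcome vector order: (thr1.r0,thr2.r0,thr2.r1)
[SC] allowed = {(0,1,1); (0,1,2); (0,2,1); (0,2,2); (1,0,1); (1,0,2); (1,1,1); (1,1,2); (1,2,1); (1,2,2)}
[TSO] allowed = {(0,0,1); (0,0,2); (0,1,1); (0,1,2); (0,2,1); (0,2,2); (1,0,1); (1,0,2); (1,1,1); (1,1,2); (1,2,1); (1,2,2)}
[PSO] allowed = {(0,0,1); (0,0,2); (0,1,1); (0,1,2); (0,2,1); (0,2,2); (1,0,1); (1,0,2); (1,1,1); (1,1,2); (1,2,1); (1,2,2)}
target (0,1,2) ∈ {SC,TSO,PSO}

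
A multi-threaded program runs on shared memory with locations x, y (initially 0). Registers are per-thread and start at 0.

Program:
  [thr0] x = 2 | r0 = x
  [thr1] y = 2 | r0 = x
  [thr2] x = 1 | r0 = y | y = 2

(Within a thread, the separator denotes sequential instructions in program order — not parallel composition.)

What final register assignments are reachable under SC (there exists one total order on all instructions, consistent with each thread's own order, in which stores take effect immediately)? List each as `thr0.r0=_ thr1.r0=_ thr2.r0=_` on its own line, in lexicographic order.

outcome vector order: (thr0.r0,thr1.r0,thr2.r0)
|SC outcomes| = 9

thr0.r0=1 thr1.r0=0 thr2.r0=2
thr0.r0=1 thr1.r0=1 thr2.r0=0
thr0.r0=1 thr1.r0=1 thr2.r0=2
thr0.r0=1 thr1.r0=2 thr2.r0=2
thr0.r0=2 thr1.r0=0 thr2.r0=2
thr0.r0=2 thr1.r0=1 thr2.r0=0
thr0.r0=2 thr1.r0=1 thr2.r0=2
thr0.r0=2 thr1.r0=2 thr2.r0=0
thr0.r0=2 thr1.r0=2 thr2.r0=2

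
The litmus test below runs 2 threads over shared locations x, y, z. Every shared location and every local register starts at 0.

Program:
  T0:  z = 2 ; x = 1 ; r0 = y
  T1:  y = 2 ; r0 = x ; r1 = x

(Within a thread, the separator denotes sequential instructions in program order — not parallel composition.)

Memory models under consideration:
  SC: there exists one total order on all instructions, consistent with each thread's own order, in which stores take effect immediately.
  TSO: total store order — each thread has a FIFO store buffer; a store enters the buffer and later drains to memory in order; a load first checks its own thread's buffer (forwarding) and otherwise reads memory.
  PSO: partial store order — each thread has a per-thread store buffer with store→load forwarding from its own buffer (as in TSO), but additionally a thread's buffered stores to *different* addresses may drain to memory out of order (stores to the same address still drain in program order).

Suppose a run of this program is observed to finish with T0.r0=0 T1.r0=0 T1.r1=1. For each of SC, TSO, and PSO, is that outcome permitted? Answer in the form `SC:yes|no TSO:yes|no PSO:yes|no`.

outcome vector order: (T0.r0,T1.r0,T1.r1)
SC: 4 outcomes — {0/1/1 2/0/0 2/0/1 2/1/1}
TSO: 6 outcomes — {0/0/0 0/0/1 0/1/1 2/0/0 2/0/1 2/1/1}
PSO: 6 outcomes — {0/0/0 0/0/1 0/1/1 2/0/0 2/0/1 2/1/1}
target 0/0/1 ∈ {TSO,PSO}

SC:no TSO:yes PSO:yes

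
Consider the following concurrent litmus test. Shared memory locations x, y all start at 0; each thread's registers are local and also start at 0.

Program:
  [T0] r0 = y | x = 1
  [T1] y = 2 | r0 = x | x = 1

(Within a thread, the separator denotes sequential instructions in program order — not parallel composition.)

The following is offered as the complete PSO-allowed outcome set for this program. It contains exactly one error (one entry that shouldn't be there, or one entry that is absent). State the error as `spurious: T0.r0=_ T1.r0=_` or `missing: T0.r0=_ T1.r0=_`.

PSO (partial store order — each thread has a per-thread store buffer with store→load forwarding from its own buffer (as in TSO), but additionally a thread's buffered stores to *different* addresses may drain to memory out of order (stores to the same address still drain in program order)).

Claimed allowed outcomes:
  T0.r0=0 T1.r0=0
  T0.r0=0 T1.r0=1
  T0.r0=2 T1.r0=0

outcome vector order: (T0.r0,T1.r0)
[PSO] allowed = {<0 0>; <0 1>; <2 0>; <2 1>}
PSO∖claimed = {<2 1>}

missing: T0.r0=2 T1.r0=1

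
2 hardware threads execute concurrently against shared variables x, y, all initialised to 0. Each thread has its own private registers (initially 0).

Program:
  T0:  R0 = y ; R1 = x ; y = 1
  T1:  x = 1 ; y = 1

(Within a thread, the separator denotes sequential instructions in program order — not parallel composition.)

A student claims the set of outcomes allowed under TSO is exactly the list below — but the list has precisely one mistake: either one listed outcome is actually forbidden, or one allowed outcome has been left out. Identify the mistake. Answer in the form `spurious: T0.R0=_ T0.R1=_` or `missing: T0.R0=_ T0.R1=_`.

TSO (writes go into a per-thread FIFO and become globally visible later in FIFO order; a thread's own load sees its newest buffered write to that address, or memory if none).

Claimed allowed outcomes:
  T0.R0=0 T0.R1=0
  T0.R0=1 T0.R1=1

outcome vector order: (T0.R0,T0.R1)
TSO (3): <0 0>; <0 1>; <1 1>
TSO∖claimed = {<0 1>}

missing: T0.R0=0 T0.R1=1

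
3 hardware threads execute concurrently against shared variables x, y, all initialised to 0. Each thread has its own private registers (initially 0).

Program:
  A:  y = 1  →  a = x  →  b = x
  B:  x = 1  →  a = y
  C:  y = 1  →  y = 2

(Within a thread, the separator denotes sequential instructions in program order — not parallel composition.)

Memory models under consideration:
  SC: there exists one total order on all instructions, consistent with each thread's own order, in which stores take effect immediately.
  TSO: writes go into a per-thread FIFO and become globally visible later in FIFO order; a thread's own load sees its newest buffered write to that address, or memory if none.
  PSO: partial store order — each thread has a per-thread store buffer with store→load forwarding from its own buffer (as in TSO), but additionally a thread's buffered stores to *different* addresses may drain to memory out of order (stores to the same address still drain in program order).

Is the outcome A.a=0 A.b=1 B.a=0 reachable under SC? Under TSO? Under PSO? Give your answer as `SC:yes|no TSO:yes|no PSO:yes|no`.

outcome vector order: (A.a,A.b,B.a)
SC (7): <0 0 1>, <0 0 2>, <0 1 1>, <0 1 2>, <1 1 0>, <1 1 1>, <1 1 2>
TSO (9): <0 0 0>, <0 0 1>, <0 0 2>, <0 1 0>, <0 1 1>, <0 1 2>, <1 1 0>, <1 1 1>, <1 1 2>
PSO (9): <0 0 0>, <0 0 1>, <0 0 2>, <0 1 0>, <0 1 1>, <0 1 2>, <1 1 0>, <1 1 1>, <1 1 2>
target <0 1 0> ∈ {TSO,PSO}

SC:no TSO:yes PSO:yes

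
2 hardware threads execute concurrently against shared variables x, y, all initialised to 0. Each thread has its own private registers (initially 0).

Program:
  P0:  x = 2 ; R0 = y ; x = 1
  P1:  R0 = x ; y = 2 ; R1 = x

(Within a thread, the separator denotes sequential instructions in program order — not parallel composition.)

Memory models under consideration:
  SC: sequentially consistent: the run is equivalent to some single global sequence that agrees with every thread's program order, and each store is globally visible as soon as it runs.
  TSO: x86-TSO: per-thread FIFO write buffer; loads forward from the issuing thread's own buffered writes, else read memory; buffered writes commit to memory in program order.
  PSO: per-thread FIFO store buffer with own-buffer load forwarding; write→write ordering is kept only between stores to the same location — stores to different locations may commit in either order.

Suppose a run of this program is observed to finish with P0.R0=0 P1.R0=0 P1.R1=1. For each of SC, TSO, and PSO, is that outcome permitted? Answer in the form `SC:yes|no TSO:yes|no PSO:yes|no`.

SC:yes TSO:yes PSO:yes

outcome vector order: (P0.R0,P1.R0,P1.R1)
SC: 10 outcomes — {<0 0 1>, <0 0 2>, <0 1 1>, <0 2 1>, <0 2 2>, <2 0 0>, <2 0 1>, <2 0 2>, <2 2 1>, <2 2 2>}
TSO: 11 outcomes — {<0 0 0>, <0 0 1>, <0 0 2>, <0 1 1>, <0 2 1>, <0 2 2>, <2 0 0>, <2 0 1>, <2 0 2>, <2 2 1>, <2 2 2>}
PSO: 11 outcomes — {<0 0 0>, <0 0 1>, <0 0 2>, <0 1 1>, <0 2 1>, <0 2 2>, <2 0 0>, <2 0 1>, <2 0 2>, <2 2 1>, <2 2 2>}
target <0 0 1> ∈ {SC,TSO,PSO}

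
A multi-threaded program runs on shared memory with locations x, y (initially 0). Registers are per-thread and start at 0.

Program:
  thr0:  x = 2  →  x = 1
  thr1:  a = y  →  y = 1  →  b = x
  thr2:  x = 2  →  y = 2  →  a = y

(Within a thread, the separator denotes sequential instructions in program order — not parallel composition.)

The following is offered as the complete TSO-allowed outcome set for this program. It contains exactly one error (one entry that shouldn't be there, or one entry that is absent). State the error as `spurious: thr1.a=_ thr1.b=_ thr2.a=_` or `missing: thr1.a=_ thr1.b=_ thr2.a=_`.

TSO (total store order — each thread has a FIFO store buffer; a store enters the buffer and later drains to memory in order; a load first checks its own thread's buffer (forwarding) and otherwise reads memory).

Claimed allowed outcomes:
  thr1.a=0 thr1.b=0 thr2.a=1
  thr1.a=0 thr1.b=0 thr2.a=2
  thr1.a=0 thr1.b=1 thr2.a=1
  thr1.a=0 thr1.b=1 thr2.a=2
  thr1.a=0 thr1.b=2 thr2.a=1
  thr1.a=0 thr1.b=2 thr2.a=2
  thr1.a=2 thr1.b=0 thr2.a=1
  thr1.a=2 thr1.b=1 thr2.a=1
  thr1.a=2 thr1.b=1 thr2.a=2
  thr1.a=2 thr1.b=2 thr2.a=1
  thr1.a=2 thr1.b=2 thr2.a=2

spurious: thr1.a=2 thr1.b=0 thr2.a=1

outcome vector order: (thr1.a,thr1.b,thr2.a)
TSO (10): 0/0/1; 0/0/2; 0/1/1; 0/1/2; 0/2/1; 0/2/2; 2/1/1; 2/1/2; 2/2/1; 2/2/2
claimed∖TSO = {2/0/1}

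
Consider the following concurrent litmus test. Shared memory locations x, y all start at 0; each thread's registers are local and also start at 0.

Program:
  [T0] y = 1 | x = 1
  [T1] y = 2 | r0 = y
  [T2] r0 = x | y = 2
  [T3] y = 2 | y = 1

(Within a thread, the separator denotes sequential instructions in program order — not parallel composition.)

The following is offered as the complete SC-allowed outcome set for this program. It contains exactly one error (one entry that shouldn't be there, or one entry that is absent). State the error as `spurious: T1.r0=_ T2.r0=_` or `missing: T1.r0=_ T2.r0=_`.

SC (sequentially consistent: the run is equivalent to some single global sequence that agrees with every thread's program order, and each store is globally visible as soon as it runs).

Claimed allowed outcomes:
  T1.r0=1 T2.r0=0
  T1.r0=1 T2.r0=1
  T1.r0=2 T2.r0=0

missing: T1.r0=2 T2.r0=1

outcome vector order: (T1.r0,T2.r0)
[SC] allowed = {1/0 1/1 2/0 2/1}
SC∖claimed = {2/1}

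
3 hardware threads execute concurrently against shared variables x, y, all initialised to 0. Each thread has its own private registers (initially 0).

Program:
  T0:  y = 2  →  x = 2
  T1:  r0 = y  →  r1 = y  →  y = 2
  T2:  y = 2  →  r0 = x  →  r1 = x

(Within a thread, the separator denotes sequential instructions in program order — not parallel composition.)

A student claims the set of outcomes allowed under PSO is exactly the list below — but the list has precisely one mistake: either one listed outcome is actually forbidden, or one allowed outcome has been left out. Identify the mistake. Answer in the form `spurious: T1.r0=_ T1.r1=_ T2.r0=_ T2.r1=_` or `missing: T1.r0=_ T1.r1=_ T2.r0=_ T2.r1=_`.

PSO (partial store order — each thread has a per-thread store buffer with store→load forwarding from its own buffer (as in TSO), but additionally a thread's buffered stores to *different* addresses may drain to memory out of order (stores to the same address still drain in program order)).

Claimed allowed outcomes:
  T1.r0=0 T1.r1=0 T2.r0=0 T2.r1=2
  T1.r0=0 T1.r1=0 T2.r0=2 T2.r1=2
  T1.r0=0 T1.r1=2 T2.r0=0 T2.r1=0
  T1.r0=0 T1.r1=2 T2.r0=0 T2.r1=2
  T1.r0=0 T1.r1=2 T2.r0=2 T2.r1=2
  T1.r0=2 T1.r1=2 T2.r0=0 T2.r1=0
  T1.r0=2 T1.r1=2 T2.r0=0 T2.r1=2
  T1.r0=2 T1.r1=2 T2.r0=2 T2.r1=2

outcome vector order: (T1.r0,T1.r1,T2.r0,T2.r1)
PSO: 9 outcomes — {<0 0 0 0> <0 0 0 2> <0 0 2 2> <0 2 0 0> <0 2 0 2> <0 2 2 2> <2 2 0 0> <2 2 0 2> <2 2 2 2>}
PSO∖claimed = {<0 0 0 0>}

missing: T1.r0=0 T1.r1=0 T2.r0=0 T2.r1=0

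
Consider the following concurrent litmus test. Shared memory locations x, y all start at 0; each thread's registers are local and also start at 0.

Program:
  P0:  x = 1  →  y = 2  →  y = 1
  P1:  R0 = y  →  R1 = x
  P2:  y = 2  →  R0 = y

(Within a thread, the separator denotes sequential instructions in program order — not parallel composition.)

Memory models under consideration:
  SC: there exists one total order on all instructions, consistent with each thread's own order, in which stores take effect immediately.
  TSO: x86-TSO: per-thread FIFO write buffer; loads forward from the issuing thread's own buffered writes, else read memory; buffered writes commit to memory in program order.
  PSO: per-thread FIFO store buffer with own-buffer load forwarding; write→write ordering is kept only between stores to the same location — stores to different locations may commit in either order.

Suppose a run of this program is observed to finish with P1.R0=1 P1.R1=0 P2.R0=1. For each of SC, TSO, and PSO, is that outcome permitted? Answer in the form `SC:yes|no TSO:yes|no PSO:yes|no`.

SC:no TSO:no PSO:yes

outcome vector order: (P1.R0,P1.R1,P2.R0)
SC (10): (0,0,1), (0,0,2), (0,1,1), (0,1,2), (1,1,1), (1,1,2), (2,0,1), (2,0,2), (2,1,1), (2,1,2)
TSO (10): (0,0,1), (0,0,2), (0,1,1), (0,1,2), (1,1,1), (1,1,2), (2,0,1), (2,0,2), (2,1,1), (2,1,2)
PSO (12): (0,0,1), (0,0,2), (0,1,1), (0,1,2), (1,0,1), (1,0,2), (1,1,1), (1,1,2), (2,0,1), (2,0,2), (2,1,1), (2,1,2)
target (1,0,1) ∈ {PSO}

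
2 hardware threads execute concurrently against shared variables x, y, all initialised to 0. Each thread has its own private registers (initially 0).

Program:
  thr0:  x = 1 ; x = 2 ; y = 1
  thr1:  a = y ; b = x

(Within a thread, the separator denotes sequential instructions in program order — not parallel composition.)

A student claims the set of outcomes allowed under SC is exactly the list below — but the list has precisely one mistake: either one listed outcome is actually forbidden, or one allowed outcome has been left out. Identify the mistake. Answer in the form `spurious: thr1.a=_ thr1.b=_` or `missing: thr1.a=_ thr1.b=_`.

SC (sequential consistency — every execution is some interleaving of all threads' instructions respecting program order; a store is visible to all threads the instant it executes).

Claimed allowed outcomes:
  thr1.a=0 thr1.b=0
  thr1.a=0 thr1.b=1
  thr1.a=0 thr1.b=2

missing: thr1.a=1 thr1.b=2

outcome vector order: (thr1.a,thr1.b)
[SC] allowed = {(0,0); (0,1); (0,2); (1,2)}
SC∖claimed = {(1,2)}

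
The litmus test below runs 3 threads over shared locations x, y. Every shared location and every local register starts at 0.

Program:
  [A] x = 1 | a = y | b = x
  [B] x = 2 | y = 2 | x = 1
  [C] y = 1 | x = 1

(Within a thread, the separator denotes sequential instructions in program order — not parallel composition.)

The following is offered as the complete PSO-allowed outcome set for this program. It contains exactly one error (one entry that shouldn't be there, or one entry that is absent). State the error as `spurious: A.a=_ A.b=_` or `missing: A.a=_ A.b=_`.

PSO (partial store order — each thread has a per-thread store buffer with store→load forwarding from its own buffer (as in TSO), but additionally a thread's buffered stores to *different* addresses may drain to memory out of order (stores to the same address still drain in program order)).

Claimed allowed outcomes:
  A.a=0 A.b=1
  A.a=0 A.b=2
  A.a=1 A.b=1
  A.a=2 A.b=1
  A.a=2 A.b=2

outcome vector order: (A.a,A.b)
under PSO → 01 02 11 12 21 22
PSO∖claimed = {12}

missing: A.a=1 A.b=2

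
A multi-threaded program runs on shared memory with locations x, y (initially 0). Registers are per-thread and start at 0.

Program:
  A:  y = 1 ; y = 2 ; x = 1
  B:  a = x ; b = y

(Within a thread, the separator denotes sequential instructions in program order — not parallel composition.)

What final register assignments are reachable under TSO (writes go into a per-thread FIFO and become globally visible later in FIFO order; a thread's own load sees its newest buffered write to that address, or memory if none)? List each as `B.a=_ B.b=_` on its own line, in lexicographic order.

outcome vector order: (B.a,B.b)
|TSO outcomes| = 4

B.a=0 B.b=0
B.a=0 B.b=1
B.a=0 B.b=2
B.a=1 B.b=2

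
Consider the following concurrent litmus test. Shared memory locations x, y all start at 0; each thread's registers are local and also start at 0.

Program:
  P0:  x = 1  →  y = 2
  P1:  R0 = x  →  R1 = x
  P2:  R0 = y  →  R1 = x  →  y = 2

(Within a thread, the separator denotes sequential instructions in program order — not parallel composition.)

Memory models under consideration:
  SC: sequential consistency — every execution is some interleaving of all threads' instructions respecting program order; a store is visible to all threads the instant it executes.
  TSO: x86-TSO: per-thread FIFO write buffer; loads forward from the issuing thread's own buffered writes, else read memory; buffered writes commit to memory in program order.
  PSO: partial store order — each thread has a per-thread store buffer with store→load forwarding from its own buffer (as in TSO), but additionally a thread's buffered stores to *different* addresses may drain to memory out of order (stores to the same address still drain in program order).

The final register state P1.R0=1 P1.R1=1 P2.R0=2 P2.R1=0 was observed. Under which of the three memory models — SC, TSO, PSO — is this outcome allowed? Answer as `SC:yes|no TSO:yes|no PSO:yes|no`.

SC:no TSO:no PSO:yes

outcome vector order: (P1.R0,P1.R1,P2.R0,P2.R1)
under SC → 0/0/0/0, 0/0/0/1, 0/0/2/1, 0/1/0/0, 0/1/0/1, 0/1/2/1, 1/1/0/0, 1/1/0/1, 1/1/2/1
under TSO → 0/0/0/0, 0/0/0/1, 0/0/2/1, 0/1/0/0, 0/1/0/1, 0/1/2/1, 1/1/0/0, 1/1/0/1, 1/1/2/1
under PSO → 0/0/0/0, 0/0/0/1, 0/0/2/0, 0/0/2/1, 0/1/0/0, 0/1/0/1, 0/1/2/0, 0/1/2/1, 1/1/0/0, 1/1/0/1, 1/1/2/0, 1/1/2/1
target 1/1/2/0 ∈ {PSO}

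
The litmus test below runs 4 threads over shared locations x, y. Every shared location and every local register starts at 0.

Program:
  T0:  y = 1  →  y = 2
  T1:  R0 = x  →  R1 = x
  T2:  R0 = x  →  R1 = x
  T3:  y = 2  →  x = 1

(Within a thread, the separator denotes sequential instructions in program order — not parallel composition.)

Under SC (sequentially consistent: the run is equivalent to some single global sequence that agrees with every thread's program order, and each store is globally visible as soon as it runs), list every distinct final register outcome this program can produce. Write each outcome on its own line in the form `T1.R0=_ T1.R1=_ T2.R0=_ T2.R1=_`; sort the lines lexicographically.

T1.R0=0 T1.R1=0 T2.R0=0 T2.R1=0
T1.R0=0 T1.R1=0 T2.R0=0 T2.R1=1
T1.R0=0 T1.R1=0 T2.R0=1 T2.R1=1
T1.R0=0 T1.R1=1 T2.R0=0 T2.R1=0
T1.R0=0 T1.R1=1 T2.R0=0 T2.R1=1
T1.R0=0 T1.R1=1 T2.R0=1 T2.R1=1
T1.R0=1 T1.R1=1 T2.R0=0 T2.R1=0
T1.R0=1 T1.R1=1 T2.R0=0 T2.R1=1
T1.R0=1 T1.R1=1 T2.R0=1 T2.R1=1

outcome vector order: (T1.R0,T1.R1,T2.R0,T2.R1)
|SC outcomes| = 9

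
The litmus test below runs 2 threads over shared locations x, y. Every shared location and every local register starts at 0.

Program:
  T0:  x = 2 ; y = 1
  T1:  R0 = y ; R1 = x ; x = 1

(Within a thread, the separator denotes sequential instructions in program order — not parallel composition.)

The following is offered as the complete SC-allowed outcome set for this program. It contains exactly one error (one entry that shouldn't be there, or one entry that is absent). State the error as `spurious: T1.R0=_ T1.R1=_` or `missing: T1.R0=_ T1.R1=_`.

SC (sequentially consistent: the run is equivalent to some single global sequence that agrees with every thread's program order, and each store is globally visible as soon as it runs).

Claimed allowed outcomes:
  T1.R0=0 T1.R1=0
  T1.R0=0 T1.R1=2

outcome vector order: (T1.R0,T1.R1)
SC (3): (0,0); (0,2); (1,2)
SC∖claimed = {(1,2)}

missing: T1.R0=1 T1.R1=2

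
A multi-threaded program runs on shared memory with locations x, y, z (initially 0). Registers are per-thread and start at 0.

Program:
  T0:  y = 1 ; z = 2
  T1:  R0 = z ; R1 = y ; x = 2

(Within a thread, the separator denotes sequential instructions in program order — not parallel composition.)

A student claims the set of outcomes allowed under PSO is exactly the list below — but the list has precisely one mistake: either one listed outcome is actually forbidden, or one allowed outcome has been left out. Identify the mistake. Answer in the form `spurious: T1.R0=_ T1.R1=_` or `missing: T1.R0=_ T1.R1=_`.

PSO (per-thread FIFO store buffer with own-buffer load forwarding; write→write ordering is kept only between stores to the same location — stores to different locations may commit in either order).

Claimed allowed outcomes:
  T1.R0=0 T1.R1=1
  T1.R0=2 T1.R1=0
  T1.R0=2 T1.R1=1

outcome vector order: (T1.R0,T1.R1)
[PSO] allowed = {0/0; 0/1; 2/0; 2/1}
PSO∖claimed = {0/0}

missing: T1.R0=0 T1.R1=0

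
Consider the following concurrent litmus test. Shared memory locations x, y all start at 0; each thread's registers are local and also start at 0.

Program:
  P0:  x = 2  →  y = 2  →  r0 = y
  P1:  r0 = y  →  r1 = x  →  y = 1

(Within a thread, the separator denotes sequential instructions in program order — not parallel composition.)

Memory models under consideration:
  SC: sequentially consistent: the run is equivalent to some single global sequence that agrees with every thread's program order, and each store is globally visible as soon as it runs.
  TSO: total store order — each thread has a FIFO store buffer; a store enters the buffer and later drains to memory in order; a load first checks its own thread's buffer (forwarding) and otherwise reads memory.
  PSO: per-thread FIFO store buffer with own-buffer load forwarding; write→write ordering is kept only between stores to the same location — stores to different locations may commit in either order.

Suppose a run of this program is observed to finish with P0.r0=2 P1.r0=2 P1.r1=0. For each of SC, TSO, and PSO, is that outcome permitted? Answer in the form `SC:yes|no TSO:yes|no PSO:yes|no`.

outcome vector order: (P0.r0,P1.r0,P1.r1)
SC (6): 100 102 122 200 202 222
TSO (6): 100 102 122 200 202 222
PSO (8): 100 102 120 122 200 202 220 222
target 220 ∈ {PSO}

SC:no TSO:no PSO:yes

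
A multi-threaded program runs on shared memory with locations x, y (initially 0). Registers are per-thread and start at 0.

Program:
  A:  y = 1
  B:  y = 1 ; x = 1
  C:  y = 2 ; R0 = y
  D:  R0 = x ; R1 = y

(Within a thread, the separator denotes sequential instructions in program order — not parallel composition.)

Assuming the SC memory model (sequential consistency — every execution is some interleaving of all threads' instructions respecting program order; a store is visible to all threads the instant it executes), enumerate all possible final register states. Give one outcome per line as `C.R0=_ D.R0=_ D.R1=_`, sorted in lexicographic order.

C.R0=1 D.R0=0 D.R1=0
C.R0=1 D.R0=0 D.R1=1
C.R0=1 D.R0=0 D.R1=2
C.R0=1 D.R0=1 D.R1=1
C.R0=1 D.R0=1 D.R1=2
C.R0=2 D.R0=0 D.R1=0
C.R0=2 D.R0=0 D.R1=1
C.R0=2 D.R0=0 D.R1=2
C.R0=2 D.R0=1 D.R1=1
C.R0=2 D.R0=1 D.R1=2

outcome vector order: (C.R0,D.R0,D.R1)
|SC outcomes| = 10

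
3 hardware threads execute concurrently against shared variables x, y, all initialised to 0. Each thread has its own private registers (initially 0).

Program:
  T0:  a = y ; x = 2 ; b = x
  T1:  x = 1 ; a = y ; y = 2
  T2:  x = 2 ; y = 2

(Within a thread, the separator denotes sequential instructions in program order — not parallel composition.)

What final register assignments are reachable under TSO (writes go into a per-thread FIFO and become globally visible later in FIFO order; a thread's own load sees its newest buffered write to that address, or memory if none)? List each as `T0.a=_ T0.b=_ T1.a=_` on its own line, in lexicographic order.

T0.a=0 T0.b=1 T1.a=0
T0.a=0 T0.b=1 T1.a=2
T0.a=0 T0.b=2 T1.a=0
T0.a=0 T0.b=2 T1.a=2
T0.a=2 T0.b=1 T1.a=0
T0.a=2 T0.b=1 T1.a=2
T0.a=2 T0.b=2 T1.a=0
T0.a=2 T0.b=2 T1.a=2

outcome vector order: (T0.a,T0.b,T1.a)
|TSO outcomes| = 8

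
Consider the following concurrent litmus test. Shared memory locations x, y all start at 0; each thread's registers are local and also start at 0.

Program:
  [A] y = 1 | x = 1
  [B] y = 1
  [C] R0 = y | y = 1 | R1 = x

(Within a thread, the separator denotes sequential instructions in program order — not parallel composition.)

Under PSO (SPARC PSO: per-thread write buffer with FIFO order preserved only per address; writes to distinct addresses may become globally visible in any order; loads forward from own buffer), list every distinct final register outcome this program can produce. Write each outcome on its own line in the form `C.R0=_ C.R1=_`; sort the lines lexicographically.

outcome vector order: (C.R0,C.R1)
|PSO outcomes| = 4

C.R0=0 C.R1=0
C.R0=0 C.R1=1
C.R0=1 C.R1=0
C.R0=1 C.R1=1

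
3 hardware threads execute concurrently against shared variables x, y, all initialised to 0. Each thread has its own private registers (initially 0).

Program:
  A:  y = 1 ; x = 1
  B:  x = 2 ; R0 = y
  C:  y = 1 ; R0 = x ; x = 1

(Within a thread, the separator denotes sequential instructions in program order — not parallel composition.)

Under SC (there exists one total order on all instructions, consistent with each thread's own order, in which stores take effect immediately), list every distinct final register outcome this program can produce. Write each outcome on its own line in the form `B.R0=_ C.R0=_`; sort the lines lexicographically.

outcome vector order: (B.R0,C.R0)
|SC outcomes| = 5

B.R0=0 C.R0=1
B.R0=0 C.R0=2
B.R0=1 C.R0=0
B.R0=1 C.R0=1
B.R0=1 C.R0=2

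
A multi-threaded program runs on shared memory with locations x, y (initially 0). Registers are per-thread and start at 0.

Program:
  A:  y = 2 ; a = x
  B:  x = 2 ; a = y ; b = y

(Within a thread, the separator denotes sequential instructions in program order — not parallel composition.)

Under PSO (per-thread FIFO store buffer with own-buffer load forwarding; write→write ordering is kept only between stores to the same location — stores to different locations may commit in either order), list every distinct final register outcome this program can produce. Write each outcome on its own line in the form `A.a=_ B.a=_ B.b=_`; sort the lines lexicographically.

A.a=0 B.a=0 B.b=0
A.a=0 B.a=0 B.b=2
A.a=0 B.a=2 B.b=2
A.a=2 B.a=0 B.b=0
A.a=2 B.a=0 B.b=2
A.a=2 B.a=2 B.b=2

outcome vector order: (A.a,B.a,B.b)
|PSO outcomes| = 6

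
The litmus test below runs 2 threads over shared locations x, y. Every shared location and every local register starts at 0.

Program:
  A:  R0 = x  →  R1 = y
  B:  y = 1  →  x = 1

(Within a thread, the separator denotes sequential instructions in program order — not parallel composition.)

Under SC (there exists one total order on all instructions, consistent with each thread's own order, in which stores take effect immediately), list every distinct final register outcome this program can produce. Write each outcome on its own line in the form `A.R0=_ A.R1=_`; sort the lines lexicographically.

A.R0=0 A.R1=0
A.R0=0 A.R1=1
A.R0=1 A.R1=1

outcome vector order: (A.R0,A.R1)
|SC outcomes| = 3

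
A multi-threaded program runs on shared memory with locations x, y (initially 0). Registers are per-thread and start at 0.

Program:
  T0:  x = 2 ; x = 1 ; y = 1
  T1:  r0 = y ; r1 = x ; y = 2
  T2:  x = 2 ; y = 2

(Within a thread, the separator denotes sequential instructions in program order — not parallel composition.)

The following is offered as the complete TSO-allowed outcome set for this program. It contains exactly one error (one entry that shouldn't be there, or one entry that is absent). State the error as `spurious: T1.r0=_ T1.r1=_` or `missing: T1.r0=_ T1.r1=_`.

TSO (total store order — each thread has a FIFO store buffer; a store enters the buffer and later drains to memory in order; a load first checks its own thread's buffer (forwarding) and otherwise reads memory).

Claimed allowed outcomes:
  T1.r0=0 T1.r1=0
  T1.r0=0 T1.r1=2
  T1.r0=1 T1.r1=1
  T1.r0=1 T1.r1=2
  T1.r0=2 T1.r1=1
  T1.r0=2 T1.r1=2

missing: T1.r0=0 T1.r1=1

outcome vector order: (T1.r0,T1.r1)
TSO: 7 outcomes — {(0,0), (0,1), (0,2), (1,1), (1,2), (2,1), (2,2)}
TSO∖claimed = {(0,1)}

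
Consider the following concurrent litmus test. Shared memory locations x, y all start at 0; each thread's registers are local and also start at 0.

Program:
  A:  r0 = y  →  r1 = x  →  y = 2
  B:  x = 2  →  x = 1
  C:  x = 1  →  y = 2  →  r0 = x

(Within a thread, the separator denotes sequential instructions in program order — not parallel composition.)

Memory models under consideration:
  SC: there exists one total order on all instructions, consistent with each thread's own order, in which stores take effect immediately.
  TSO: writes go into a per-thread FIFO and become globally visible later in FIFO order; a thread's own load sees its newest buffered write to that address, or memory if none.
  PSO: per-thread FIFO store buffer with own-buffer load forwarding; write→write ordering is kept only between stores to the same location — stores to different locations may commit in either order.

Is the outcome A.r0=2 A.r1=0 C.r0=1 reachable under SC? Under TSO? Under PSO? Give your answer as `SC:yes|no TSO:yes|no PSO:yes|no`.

SC:no TSO:no PSO:yes

outcome vector order: (A.r0,A.r1,C.r0)
SC: 10 outcomes — {(0,0,1); (0,0,2); (0,1,1); (0,1,2); (0,2,1); (0,2,2); (2,1,1); (2,1,2); (2,2,1); (2,2,2)}
TSO: 10 outcomes — {(0,0,1); (0,0,2); (0,1,1); (0,1,2); (0,2,1); (0,2,2); (2,1,1); (2,1,2); (2,2,1); (2,2,2)}
PSO: 12 outcomes — {(0,0,1); (0,0,2); (0,1,1); (0,1,2); (0,2,1); (0,2,2); (2,0,1); (2,0,2); (2,1,1); (2,1,2); (2,2,1); (2,2,2)}
target (2,0,1) ∈ {PSO}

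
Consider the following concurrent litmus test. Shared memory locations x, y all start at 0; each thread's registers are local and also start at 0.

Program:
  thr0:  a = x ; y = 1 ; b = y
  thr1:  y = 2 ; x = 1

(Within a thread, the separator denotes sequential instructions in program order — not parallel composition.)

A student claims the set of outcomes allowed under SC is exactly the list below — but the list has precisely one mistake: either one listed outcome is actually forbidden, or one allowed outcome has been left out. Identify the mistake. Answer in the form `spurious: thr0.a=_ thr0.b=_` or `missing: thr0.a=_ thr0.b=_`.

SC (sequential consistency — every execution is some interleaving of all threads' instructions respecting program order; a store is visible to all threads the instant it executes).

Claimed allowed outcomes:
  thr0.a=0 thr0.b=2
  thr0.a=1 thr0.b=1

missing: thr0.a=0 thr0.b=1

outcome vector order: (thr0.a,thr0.b)
SC (3): 0/1, 0/2, 1/1
SC∖claimed = {0/1}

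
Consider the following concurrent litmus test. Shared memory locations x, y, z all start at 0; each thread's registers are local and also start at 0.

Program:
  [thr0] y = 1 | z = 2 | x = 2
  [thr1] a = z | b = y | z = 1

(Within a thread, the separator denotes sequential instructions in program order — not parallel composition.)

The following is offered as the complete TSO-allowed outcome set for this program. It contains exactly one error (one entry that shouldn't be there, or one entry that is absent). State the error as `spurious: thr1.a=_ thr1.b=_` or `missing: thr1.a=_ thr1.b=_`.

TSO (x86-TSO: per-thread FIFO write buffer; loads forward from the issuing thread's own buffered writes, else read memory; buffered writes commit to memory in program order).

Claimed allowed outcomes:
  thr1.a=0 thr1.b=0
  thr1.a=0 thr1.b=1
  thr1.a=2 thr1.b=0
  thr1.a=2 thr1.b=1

spurious: thr1.a=2 thr1.b=0

outcome vector order: (thr1.a,thr1.b)
under TSO → 00 01 21
claimed∖TSO = {20}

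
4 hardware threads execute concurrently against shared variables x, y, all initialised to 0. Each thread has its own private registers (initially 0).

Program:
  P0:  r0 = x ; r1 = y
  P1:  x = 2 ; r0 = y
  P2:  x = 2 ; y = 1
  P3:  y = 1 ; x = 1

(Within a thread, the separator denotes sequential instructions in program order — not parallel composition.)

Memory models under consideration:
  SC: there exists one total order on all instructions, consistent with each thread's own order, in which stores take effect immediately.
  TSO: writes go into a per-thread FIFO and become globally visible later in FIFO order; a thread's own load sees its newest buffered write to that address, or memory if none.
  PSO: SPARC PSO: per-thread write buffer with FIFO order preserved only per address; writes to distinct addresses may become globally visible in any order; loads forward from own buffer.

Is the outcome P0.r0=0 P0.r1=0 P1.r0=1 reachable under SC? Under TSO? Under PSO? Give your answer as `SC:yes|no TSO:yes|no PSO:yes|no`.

SC:yes TSO:yes PSO:yes

outcome vector order: (P0.r0,P0.r1,P1.r0)
under SC → <0 0 0>; <0 0 1>; <0 1 0>; <0 1 1>; <1 1 0>; <1 1 1>; <2 0 0>; <2 0 1>; <2 1 0>; <2 1 1>
under TSO → <0 0 0>; <0 0 1>; <0 1 0>; <0 1 1>; <1 1 0>; <1 1 1>; <2 0 0>; <2 0 1>; <2 1 0>; <2 1 1>
under PSO → <0 0 0>; <0 0 1>; <0 1 0>; <0 1 1>; <1 0 0>; <1 0 1>; <1 1 0>; <1 1 1>; <2 0 0>; <2 0 1>; <2 1 0>; <2 1 1>
target <0 0 1> ∈ {SC,TSO,PSO}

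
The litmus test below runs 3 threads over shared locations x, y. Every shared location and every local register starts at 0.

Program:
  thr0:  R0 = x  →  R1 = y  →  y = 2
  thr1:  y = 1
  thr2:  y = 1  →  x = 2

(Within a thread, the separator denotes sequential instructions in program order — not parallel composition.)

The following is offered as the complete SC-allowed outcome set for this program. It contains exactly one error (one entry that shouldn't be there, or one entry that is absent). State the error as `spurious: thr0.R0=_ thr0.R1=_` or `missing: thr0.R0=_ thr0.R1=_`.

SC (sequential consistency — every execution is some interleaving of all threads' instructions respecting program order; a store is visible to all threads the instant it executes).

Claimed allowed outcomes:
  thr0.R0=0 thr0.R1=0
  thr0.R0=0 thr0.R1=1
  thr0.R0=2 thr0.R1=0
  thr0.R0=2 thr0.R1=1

outcome vector order: (thr0.R0,thr0.R1)
SC (3): (0,0), (0,1), (2,1)
claimed∖SC = {(2,0)}

spurious: thr0.R0=2 thr0.R1=0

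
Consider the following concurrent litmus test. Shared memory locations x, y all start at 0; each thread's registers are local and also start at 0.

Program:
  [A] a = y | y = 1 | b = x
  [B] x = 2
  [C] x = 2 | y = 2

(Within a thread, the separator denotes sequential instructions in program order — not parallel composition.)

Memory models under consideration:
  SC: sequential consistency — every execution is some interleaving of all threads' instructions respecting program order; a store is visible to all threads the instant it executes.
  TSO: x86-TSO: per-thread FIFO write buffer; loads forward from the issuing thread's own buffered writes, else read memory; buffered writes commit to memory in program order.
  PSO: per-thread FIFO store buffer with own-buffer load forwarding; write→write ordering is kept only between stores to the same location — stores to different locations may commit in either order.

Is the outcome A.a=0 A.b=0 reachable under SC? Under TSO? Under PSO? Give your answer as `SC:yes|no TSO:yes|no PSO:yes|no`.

SC:yes TSO:yes PSO:yes

outcome vector order: (A.a,A.b)
under SC → 00; 02; 22
under TSO → 00; 02; 22
under PSO → 00; 02; 20; 22
target 00 ∈ {SC,TSO,PSO}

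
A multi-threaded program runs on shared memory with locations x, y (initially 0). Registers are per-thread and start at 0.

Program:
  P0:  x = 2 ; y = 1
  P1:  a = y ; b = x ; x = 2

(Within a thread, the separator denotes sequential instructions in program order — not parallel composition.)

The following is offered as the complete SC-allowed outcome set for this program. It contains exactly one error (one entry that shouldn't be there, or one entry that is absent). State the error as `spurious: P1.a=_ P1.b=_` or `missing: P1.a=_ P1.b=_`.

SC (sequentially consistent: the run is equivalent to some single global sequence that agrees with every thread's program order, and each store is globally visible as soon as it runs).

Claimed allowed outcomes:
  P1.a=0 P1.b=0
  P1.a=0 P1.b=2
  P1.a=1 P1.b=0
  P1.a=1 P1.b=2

spurious: P1.a=1 P1.b=0

outcome vector order: (P1.a,P1.b)
SC: 3 outcomes — {<0 0>, <0 2>, <1 2>}
claimed∖SC = {<1 0>}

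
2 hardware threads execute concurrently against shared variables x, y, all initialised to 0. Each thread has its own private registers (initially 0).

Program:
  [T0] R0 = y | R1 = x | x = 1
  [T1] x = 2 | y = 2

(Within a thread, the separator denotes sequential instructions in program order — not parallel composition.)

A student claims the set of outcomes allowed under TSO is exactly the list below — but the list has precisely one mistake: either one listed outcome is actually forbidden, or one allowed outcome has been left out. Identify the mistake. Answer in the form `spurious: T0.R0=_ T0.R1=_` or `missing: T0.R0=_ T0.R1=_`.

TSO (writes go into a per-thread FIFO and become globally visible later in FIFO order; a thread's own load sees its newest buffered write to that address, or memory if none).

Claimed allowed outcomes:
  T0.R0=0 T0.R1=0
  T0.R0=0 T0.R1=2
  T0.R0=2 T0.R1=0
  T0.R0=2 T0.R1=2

outcome vector order: (T0.R0,T0.R1)
[TSO] allowed = {(0,0); (0,2); (2,2)}
claimed∖TSO = {(2,0)}

spurious: T0.R0=2 T0.R1=0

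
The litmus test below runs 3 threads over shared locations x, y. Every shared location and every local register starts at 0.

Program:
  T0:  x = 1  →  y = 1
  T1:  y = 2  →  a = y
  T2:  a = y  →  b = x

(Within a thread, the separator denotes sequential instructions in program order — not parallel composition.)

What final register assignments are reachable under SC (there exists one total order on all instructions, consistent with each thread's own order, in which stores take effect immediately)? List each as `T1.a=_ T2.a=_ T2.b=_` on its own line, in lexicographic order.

outcome vector order: (T1.a,T2.a,T2.b)
|SC outcomes| = 10

T1.a=1 T2.a=0 T2.b=0
T1.a=1 T2.a=0 T2.b=1
T1.a=1 T2.a=1 T2.b=1
T1.a=1 T2.a=2 T2.b=0
T1.a=1 T2.a=2 T2.b=1
T1.a=2 T2.a=0 T2.b=0
T1.a=2 T2.a=0 T2.b=1
T1.a=2 T2.a=1 T2.b=1
T1.a=2 T2.a=2 T2.b=0
T1.a=2 T2.a=2 T2.b=1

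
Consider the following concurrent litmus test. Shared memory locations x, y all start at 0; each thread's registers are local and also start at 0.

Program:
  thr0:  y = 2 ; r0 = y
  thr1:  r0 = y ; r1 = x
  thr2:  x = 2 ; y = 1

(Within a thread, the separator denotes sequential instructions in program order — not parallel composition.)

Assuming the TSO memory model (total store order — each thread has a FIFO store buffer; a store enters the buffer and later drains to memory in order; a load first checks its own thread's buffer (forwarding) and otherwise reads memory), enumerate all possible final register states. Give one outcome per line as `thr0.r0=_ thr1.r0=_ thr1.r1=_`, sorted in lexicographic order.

outcome vector order: (thr0.r0,thr1.r0,thr1.r1)
|TSO outcomes| = 10

thr0.r0=1 thr1.r0=0 thr1.r1=0
thr0.r0=1 thr1.r0=0 thr1.r1=2
thr0.r0=1 thr1.r0=1 thr1.r1=2
thr0.r0=1 thr1.r0=2 thr1.r1=0
thr0.r0=1 thr1.r0=2 thr1.r1=2
thr0.r0=2 thr1.r0=0 thr1.r1=0
thr0.r0=2 thr1.r0=0 thr1.r1=2
thr0.r0=2 thr1.r0=1 thr1.r1=2
thr0.r0=2 thr1.r0=2 thr1.r1=0
thr0.r0=2 thr1.r0=2 thr1.r1=2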